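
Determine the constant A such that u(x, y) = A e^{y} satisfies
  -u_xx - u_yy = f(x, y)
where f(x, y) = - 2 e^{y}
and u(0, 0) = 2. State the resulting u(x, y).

Substitute the ansatz u = A e^{y} into the left-hand side.
Derivatives of the ansatz:
  u_xx = 0
  u_yy = A e^{y}
Term by term:
  -u_xx = 0
  -u_yy = - A e^{y}
So the left-hand side equals
  - A e^{y}
This must equal f(x, y) = - 2 e^{y} identically.
Matching coefficients of the independent functions:
  [e^{y}]:  - A = -2
Solving: A = 2.
Check against the point condition:
  u(0, 0) = 2  ⟹  A = 2  ✓
Hence u(x, y) = 2 e^{y}.

Answer: u(x, y) = 2 e^{y}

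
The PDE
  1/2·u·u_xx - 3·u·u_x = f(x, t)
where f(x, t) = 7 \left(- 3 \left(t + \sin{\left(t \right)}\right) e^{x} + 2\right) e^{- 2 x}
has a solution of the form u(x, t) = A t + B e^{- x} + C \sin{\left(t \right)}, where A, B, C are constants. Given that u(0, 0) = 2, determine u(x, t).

Substitute the ansatz u = A t + B e^{- x} + C \sin{\left(t \right)} into the left-hand side.
Derivatives of the ansatz:
  u_xx = B e^{- x}
  u_x = - B e^{- x}
Term by term:
  1/2·u·u_xx = \frac{A B t e^{- x}}{2} + \frac{B^{2} e^{- 2 x}}{2} + \frac{B C e^{- x} \sin{\left(t \right)}}{2}
  -3·u·u_x = 3 A B t e^{- x} + 3 B^{2} e^{- 2 x} + 3 B C e^{- x} \sin{\left(t \right)}
So the left-hand side equals
  \frac{7 A B t e^{- x}}{2} + \frac{7 B^{2} e^{- 2 x}}{2} + \frac{7 B C e^{- x} \sin{\left(t \right)}}{2}
This must equal f(x, t) identically; expanded, f = - 21 t e^{- x} - 21 e^{- x} \sin{\left(t \right)} + 14 e^{- 2 x}.
Matching coefficients of the independent functions:
  [t e^{- x}]:  \frac{7 A B}{2} = -21
  [e^{- x} \sin{\left(t \right)}]:  \frac{7 B C}{2} = -21
  [e^{- 2 x}]:  \frac{7 B^{2}}{2} = 14
These equations allow (A, B, C) = (-3, 2, -3) or (3, -2, 3).
Impose the point condition(s):
  u(0, 0) = 2  ⟹  B = 2
Only A = -3, B = 2, C = -3 satisfies everything.
Hence u(x, t) = - 3 t - 3 \sin{\left(t \right)} + 2 e^{- x}.

Answer: u(x, t) = - 3 t - 3 \sin{\left(t \right)} + 2 e^{- x}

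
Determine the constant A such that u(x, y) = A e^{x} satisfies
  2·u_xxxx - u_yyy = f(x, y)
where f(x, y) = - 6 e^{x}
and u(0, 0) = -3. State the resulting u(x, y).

Answer: u(x, y) = - 3 e^{x}

Derivation:
Substitute the ansatz u = A e^{x} into the left-hand side.
Derivatives of the ansatz:
  u_xxxx = A e^{x}
  u_yyy = 0
Term by term:
  2·u_xxxx = 2 A e^{x}
  -u_yyy = 0
So the left-hand side equals
  2 A e^{x}
This must equal f(x, y) = - 6 e^{x} identically.
Matching coefficients of the independent functions:
  [e^{x}]:  2 A = -6
Solving: A = -3.
Check against the point condition:
  u(0, 0) = -3  ⟹  A = -3  ✓
Hence u(x, y) = - 3 e^{x}.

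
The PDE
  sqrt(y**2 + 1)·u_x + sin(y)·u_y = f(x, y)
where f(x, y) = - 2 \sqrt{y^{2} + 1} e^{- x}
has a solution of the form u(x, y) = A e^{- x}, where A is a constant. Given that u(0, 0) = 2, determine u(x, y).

Substitute the ansatz u = A e^{- x} into the left-hand side.
Derivatives of the ansatz:
  u_x = - A e^{- x}
  u_y = 0
Term by term:
  sqrt(y**2 + 1)·u_x = - A \sqrt{y^{2} + 1} e^{- x}
  sin(y)·u_y = 0
So the left-hand side equals
  - A \sqrt{y^{2} + 1} e^{- x}
This must equal f(x, y) = - 2 \sqrt{y^{2} + 1} e^{- x} identically.
Matching coefficients of the independent functions:
  [\sqrt{y^{2} + 1} e^{- x}]:  - A = -2
Solving: A = 2.
Check against the point condition:
  u(0, 0) = 2  ⟹  A = 2  ✓
Hence u(x, y) = 2 e^{- x}.

Answer: u(x, y) = 2 e^{- x}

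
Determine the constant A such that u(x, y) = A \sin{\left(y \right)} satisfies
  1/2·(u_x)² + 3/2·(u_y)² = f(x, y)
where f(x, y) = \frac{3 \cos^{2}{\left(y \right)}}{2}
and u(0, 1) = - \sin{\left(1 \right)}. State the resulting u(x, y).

Substitute the ansatz u = A \sin{\left(y \right)} into the left-hand side.
Derivatives of the ansatz:
  u_x = 0
  u_y = A \cos{\left(y \right)}
Term by term:
  1/2·(u_x)² = 0
  3/2·(u_y)² = \frac{3 A^{2} \cos^{2}{\left(y \right)}}{2}
So the left-hand side equals
  \frac{3 A^{2} \cos^{2}{\left(y \right)}}{2}
This must equal f(x, y) = \frac{3 \cos^{2}{\left(y \right)}}{2} identically.
Matching coefficients of the independent functions:
  [\cos^{2}{\left(y \right)}]:  \frac{3 A^{2}}{2} = \frac{3}{2}
These equations allow (A) = (-1) or (1).
Impose the point condition(s):
  u(0, 1) = - \sin{\left(1 \right)}  ⟹  A \sin{\left(1 \right)} = - \sin{\left(1 \right)}
Only A = -1 satisfies everything.
Hence u(x, y) = - \sin{\left(y \right)}.

Answer: u(x, y) = - \sin{\left(y \right)}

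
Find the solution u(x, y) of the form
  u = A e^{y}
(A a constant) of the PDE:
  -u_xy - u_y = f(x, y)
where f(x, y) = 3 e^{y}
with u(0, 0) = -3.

Answer: u(x, y) = - 3 e^{y}

Derivation:
Substitute the ansatz u = A e^{y} into the left-hand side.
Derivatives of the ansatz:
  u_xy = 0
  u_y = A e^{y}
Term by term:
  -u_xy = 0
  -u_y = - A e^{y}
So the left-hand side equals
  - A e^{y}
This must equal f(x, y) = 3 e^{y} identically.
Matching coefficients of the independent functions:
  [e^{y}]:  - A = 3
Solving: A = -3.
Check against the point condition:
  u(0, 0) = -3  ⟹  A = -3  ✓
Hence u(x, y) = - 3 e^{y}.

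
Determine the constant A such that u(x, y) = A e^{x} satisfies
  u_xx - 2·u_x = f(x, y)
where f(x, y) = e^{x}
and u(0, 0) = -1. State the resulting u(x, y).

Answer: u(x, y) = - e^{x}

Derivation:
Substitute the ansatz u = A e^{x} into the left-hand side.
Derivatives of the ansatz:
  u_xx = A e^{x}
  u_x = A e^{x}
Term by term:
  u_xx = A e^{x}
  -2·u_x = - 2 A e^{x}
So the left-hand side equals
  - A e^{x}
This must equal f(x, y) = e^{x} identically.
Matching coefficients of the independent functions:
  [e^{x}]:  - A = 1
Solving: A = -1.
Check against the point condition:
  u(0, 0) = -1  ⟹  A = -1  ✓
Hence u(x, y) = - e^{x}.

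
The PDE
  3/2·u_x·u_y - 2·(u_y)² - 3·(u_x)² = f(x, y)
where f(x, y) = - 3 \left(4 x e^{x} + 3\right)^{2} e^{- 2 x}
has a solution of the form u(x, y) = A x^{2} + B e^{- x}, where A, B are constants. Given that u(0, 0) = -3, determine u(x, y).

Answer: u(x, y) = 2 x^{2} - 3 e^{- x}

Derivation:
Substitute the ansatz u = A x^{2} + B e^{- x} into the left-hand side.
Derivatives of the ansatz:
  u_x = 2 A x - B e^{- x}
  u_y = 0
Term by term:
  3/2·u_x·u_y = 0
  -2·(u_y)² = 0
  -3·(u_x)² = - 12 A^{2} x^{2} + 12 A B x e^{- x} - 3 B^{2} e^{- 2 x}
So the left-hand side equals
  - 12 A^{2} x^{2} + 12 A B x e^{- x} - 3 B^{2} e^{- 2 x}
This must equal f(x, y) identically; expanded, f = - 48 x^{2} - 72 x e^{- x} - 27 e^{- 2 x}.
Matching coefficients of the independent functions:
  [x^{2}]:  - 12 A^{2} = -48
  [x e^{- x}]:  12 A B = -72
  [e^{- 2 x}]:  - 3 B^{2} = -27
These equations allow (A, B) = (-2, 3) or (2, -3).
Impose the point condition(s):
  u(0, 0) = -3  ⟹  B = -3
Only A = 2, B = -3 satisfies everything.
Hence u(x, y) = 2 x^{2} - 3 e^{- x}.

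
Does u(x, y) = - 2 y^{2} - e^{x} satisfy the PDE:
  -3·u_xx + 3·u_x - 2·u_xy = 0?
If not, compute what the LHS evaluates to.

Evaluate each term of the left-hand side for u = - 2 y^{2} - e^{x}.
Derivatives:
  u_xx = - e^{x}
  u_x = - e^{x}
  u_xy = 0
Terms:
  -3·u_xx = 3 e^{x}
  3·u_x = - 3 e^{x}
  -2·u_xy = 0
Sum: LHS = 0
This is exactly the given right-hand side, so u is a solution.

Answer: Yes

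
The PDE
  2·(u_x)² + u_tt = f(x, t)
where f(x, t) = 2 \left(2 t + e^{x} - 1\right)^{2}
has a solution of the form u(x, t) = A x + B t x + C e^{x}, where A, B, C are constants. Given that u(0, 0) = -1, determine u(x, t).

Substitute the ansatz u = A x + B t x + C e^{x} into the left-hand side.
Derivatives of the ansatz:
  u_x = A + B t + C e^{x}
  u_tt = 0
Term by term:
  2·(u_x)² = 2 A^{2} + 4 A B t + 4 A C e^{x} + 2 B^{2} t^{2} + 4 B C t e^{x} + 2 C^{2} e^{2 x}
  u_tt = 0
So the left-hand side equals
  2 A^{2} + 4 A B t + 4 A C e^{x} + 2 B^{2} t^{2} + 4 B C t e^{x} + 2 C^{2} e^{2 x}
This must equal f(x, t) identically; expanded, f = 8 t^{2} + 8 t e^{x} - 8 t + 2 e^{2 x} - 4 e^{x} + 2.
Matching coefficients of the independent functions:
  [constant term]:  2 A^{2} = 2
  [t]:  4 A B = -8
  [t^{2}]:  2 B^{2} = 8
  [t e^{x}]:  4 B C = 8
  [e^{x}]:  4 A C = -4
  [e^{2 x}]:  2 C^{2} = 2
These equations allow (A, B, C) = (-1, 2, 1) or (1, -2, -1).
Impose the point condition(s):
  u(0, 0) = -1  ⟹  C = -1
Only A = 1, B = -2, C = -1 satisfies everything.
Hence u(x, t) = - 2 t x + x - e^{x}.

Answer: u(x, t) = - 2 t x + x - e^{x}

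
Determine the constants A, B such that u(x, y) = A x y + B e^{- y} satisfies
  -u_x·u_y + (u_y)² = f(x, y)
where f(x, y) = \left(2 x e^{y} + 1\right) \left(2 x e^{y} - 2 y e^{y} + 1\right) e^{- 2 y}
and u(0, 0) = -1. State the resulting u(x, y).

Substitute the ansatz u = A x y + B e^{- y} into the left-hand side.
Derivatives of the ansatz:
  u_x = A y
  u_y = A x - B e^{- y}
Term by term:
  -u_x·u_y = - A^{2} x y + A B y e^{- y}
  (u_y)² = A^{2} x^{2} - 2 A B x e^{- y} + B^{2} e^{- 2 y}
So the left-hand side equals
  A^{2} x^{2} - A^{2} x y - 2 A B x e^{- y} + A B y e^{- y} + B^{2} e^{- 2 y}
This must equal f(x, y) identically; expanded, f = 4 x^{2} - 4 x y + 4 x e^{- y} - 2 y e^{- y} + e^{- 2 y}.
Matching coefficients of the independent functions:
  [x^{2}]:  A^{2} = 4
  [x y]:  - A^{2} = -4
  [x e^{- y}]:  - 2 A B = 4
  [y e^{- y}]:  A B = -2
  [e^{- 2 y}]:  B^{2} = 1
These equations allow (A, B) = (-2, 1) or (2, -1).
Impose the point condition(s):
  u(0, 0) = -1  ⟹  B = -1
Only A = 2, B = -1 satisfies everything.
Hence u(x, y) = 2 x y - e^{- y}.

Answer: u(x, y) = 2 x y - e^{- y}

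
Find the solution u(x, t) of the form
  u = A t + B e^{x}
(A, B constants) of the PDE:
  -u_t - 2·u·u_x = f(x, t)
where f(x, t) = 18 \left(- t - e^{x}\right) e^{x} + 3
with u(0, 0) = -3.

Substitute the ansatz u = A t + B e^{x} into the left-hand side.
Derivatives of the ansatz:
  u_t = A
  u_x = B e^{x}
Term by term:
  -u_t = - A
  -2·u·u_x = - 2 A B t e^{x} - 2 B^{2} e^{2 x}
So the left-hand side equals
  - 2 A B t e^{x} - A - 2 B^{2} e^{2 x}
This must equal f(x, t) identically; expanded, f = - 18 t e^{x} - 18 e^{2 x} + 3.
Matching coefficients of the independent functions:
  [constant term]:  - A = 3
  [t e^{x}]:  - 2 A B = -18
  [e^{2 x}]:  - 2 B^{2} = -18
Solving: A = -3, B = -3.
Check against the point condition:
  u(0, 0) = -3  ⟹  B = -3  ✓
Hence u(x, t) = - 3 t - 3 e^{x}.

Answer: u(x, t) = - 3 t - 3 e^{x}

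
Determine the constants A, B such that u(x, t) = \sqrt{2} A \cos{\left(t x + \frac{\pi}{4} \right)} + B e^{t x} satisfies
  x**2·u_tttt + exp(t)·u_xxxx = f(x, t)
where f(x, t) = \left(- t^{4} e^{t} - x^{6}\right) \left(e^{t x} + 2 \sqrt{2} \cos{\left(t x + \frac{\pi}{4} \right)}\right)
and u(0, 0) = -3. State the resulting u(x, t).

Substitute the ansatz u = \sqrt{2} A \cos{\left(t x + \frac{\pi}{4} \right)} + B e^{t x} into the left-hand side.
Derivatives of the ansatz:
  u_tttt = \sqrt{2} A x^{4} \cos{\left(t x + \frac{\pi}{4} \right)} + B x^{4} e^{t x}
  u_xxxx = \sqrt{2} A t^{4} \cos{\left(t x + \frac{\pi}{4} \right)} + B t^{4} e^{t x}
Term by term:
  x**2·u_tttt = \sqrt{2} A x^{6} \cos{\left(t x + \frac{\pi}{4} \right)} + B x^{6} e^{t x}
  exp(t)·u_xxxx = \sqrt{2} A t^{4} e^{t} \cos{\left(t x + \frac{\pi}{4} \right)} + B t^{4} e^{t} e^{t x}
So the left-hand side equals
  \sqrt{2} A t^{4} e^{t} \cos{\left(t x + \frac{\pi}{4} \right)} + \sqrt{2} A x^{6} \cos{\left(t x + \frac{\pi}{4} \right)} + B t^{4} e^{t} e^{t x} + B x^{6} e^{t x}
This must equal f(x, t) identically; expanded, f = - t^{4} e^{t} e^{t x} - 2 \sqrt{2} t^{4} e^{t} \cos{\left(t x + \frac{\pi}{4} \right)} - x^{6} e^{t x} - 2 \sqrt{2} x^{6} \cos{\left(t x + \frac{\pi}{4} \right)}.
Matching coefficients of the independent functions:
  [x^{6} e^{t x}, t^{4} e^{t} e^{t x}]:  B = -1
  [\sqrt{2} x^{6} \cos{\left(t x + \frac{\pi}{4} \right)}, \sqrt{2} t^{4} e^{t} \cos{\left(t x + \frac{\pi}{4} \right)}]:  A = -2
Solving: A = -2, B = -1.
Check against the point condition:
  u(0, 0) = -3  ⟹  A + B = -3  ✓
Hence u(x, t) = - e^{t x} - 2 \sqrt{2} \cos{\left(t x + \frac{\pi}{4} \right)}.

Answer: u(x, t) = - e^{t x} - 2 \sqrt{2} \cos{\left(t x + \frac{\pi}{4} \right)}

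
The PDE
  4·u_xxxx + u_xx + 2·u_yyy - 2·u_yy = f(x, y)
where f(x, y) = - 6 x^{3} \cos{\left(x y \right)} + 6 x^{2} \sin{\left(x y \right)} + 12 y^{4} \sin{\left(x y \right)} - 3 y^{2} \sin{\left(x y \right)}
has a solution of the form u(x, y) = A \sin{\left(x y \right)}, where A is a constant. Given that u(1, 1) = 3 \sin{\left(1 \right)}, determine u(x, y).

Substitute the ansatz u = A \sin{\left(x y \right)} into the left-hand side.
Derivatives of the ansatz:
  u_xxxx = A y^{4} \sin{\left(x y \right)}
  u_xx = - A y^{2} \sin{\left(x y \right)}
  u_yyy = - A x^{3} \cos{\left(x y \right)}
  u_yy = - A x^{2} \sin{\left(x y \right)}
Term by term:
  4·u_xxxx = 4 A y^{4} \sin{\left(x y \right)}
  u_xx = - A y^{2} \sin{\left(x y \right)}
  2·u_yyy = - 2 A x^{3} \cos{\left(x y \right)}
  -2·u_yy = 2 A x^{2} \sin{\left(x y \right)}
So the left-hand side equals
  - 2 A x^{3} \cos{\left(x y \right)} + 2 A x^{2} \sin{\left(x y \right)} + 4 A y^{4} \sin{\left(x y \right)} - A y^{2} \sin{\left(x y \right)}
This must equal f(x, y) = - 6 x^{3} \cos{\left(x y \right)} + 6 x^{2} \sin{\left(x y \right)} + 12 y^{4} \sin{\left(x y \right)} - 3 y^{2} \sin{\left(x y \right)} identically.
Matching coefficients of the independent functions:
  [x^{2} \sin{\left(x y \right)}]:  2 A = 6
  [x^{3} \cos{\left(x y \right)}]:  - 2 A = -6
  [y^{2} \sin{\left(x y \right)}]:  - A = -3
  [y^{4} \sin{\left(x y \right)}]:  4 A = 12
Solving: A = 3.
Check against the point condition:
  u(1, 1) = 3 \sin{\left(1 \right)}  ⟹  A \sin{\left(1 \right)} = 3 \sin{\left(1 \right)}  ✓
Hence u(x, y) = 3 \sin{\left(x y \right)}.

Answer: u(x, y) = 3 \sin{\left(x y \right)}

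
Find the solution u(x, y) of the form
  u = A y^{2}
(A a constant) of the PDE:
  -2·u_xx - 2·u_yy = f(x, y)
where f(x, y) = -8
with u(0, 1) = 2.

Substitute the ansatz u = A y^{2} into the left-hand side.
Derivatives of the ansatz:
  u_xx = 0
  u_yy = 2 A
Term by term:
  -2·u_xx = 0
  -2·u_yy = - 4 A
So the left-hand side equals
  - 4 A
This must equal f(x, y) = -8 identically.
Matching coefficients of the independent functions:
  [constant term]:  - 4 A = -8
Solving: A = 2.
Check against the point condition:
  u(0, 1) = 2  ⟹  A = 2  ✓
Hence u(x, y) = 2 y^{2}.

Answer: u(x, y) = 2 y^{2}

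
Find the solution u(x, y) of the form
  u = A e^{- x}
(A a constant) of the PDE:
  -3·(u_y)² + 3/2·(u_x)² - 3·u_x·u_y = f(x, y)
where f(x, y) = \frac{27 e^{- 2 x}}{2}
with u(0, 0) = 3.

Answer: u(x, y) = 3 e^{- x}

Derivation:
Substitute the ansatz u = A e^{- x} into the left-hand side.
Derivatives of the ansatz:
  u_y = 0
  u_x = - A e^{- x}
Term by term:
  -3·(u_y)² = 0
  3/2·(u_x)² = \frac{3 A^{2} e^{- 2 x}}{2}
  -3·u_x·u_y = 0
So the left-hand side equals
  \frac{3 A^{2} e^{- 2 x}}{2}
This must equal f(x, y) = \frac{27 e^{- 2 x}}{2} identically.
Matching coefficients of the independent functions:
  [e^{- 2 x}]:  \frac{3 A^{2}}{2} = \frac{27}{2}
These equations allow (A) = (-3) or (3).
Impose the point condition(s):
  u(0, 0) = 3  ⟹  A = 3
Only A = 3 satisfies everything.
Hence u(x, y) = 3 e^{- x}.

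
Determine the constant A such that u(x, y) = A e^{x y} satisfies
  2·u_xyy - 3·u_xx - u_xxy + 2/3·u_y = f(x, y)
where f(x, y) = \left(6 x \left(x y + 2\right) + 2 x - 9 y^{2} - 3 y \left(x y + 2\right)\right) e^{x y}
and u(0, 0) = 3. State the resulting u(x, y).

Substitute the ansatz u = A e^{x y} into the left-hand side.
Derivatives of the ansatz:
  u_xyy = A x^{2} y e^{x y} + 2 A x e^{x y}
  u_xx = A y^{2} e^{x y}
  u_xxy = A x y^{2} e^{x y} + 2 A y e^{x y}
  u_y = A x e^{x y}
Term by term:
  2·u_xyy = 2 A x^{2} y e^{x y} + 4 A x e^{x y}
  -3·u_xx = - 3 A y^{2} e^{x y}
  -u_xxy = - A x y^{2} e^{x y} - 2 A y e^{x y}
  2/3·u_y = \frac{2 A x e^{x y}}{3}
So the left-hand side equals
  2 A x^{2} y e^{x y} - A x y^{2} e^{x y} + \frac{14 A x e^{x y}}{3} - 3 A y^{2} e^{x y} - 2 A y e^{x y}
This must equal f(x, y) identically; expanded, f = 6 x^{2} y e^{x y} - 3 x y^{2} e^{x y} + 14 x e^{x y} - 9 y^{2} e^{x y} - 6 y e^{x y}.
Matching coefficients of the independent functions:
  [x e^{x y}]:  \frac{14 A}{3} = 14
  [y e^{x y}]:  - 2 A = -6
  [y^{2} e^{x y}]:  - 3 A = -9
  [x y^{2} e^{x y}]:  - A = -3
  [x^{2} y e^{x y}]:  2 A = 6
Solving: A = 3.
Check against the point condition:
  u(0, 0) = 3  ⟹  A = 3  ✓
Hence u(x, y) = 3 e^{x y}.

Answer: u(x, y) = 3 e^{x y}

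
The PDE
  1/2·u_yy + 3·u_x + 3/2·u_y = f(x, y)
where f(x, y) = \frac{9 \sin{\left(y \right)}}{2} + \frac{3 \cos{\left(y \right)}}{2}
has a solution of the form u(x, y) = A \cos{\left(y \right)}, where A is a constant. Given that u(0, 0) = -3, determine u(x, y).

Substitute the ansatz u = A \cos{\left(y \right)} into the left-hand side.
Derivatives of the ansatz:
  u_yy = - A \cos{\left(y \right)}
  u_x = 0
  u_y = - A \sin{\left(y \right)}
Term by term:
  1/2·u_yy = - \frac{A \cos{\left(y \right)}}{2}
  3·u_x = 0
  3/2·u_y = - \frac{3 A \sin{\left(y \right)}}{2}
So the left-hand side equals
  - \frac{3 A \sin{\left(y \right)}}{2} - \frac{A \cos{\left(y \right)}}{2}
This must equal f(x, y) = \frac{9 \sin{\left(y \right)}}{2} + \frac{3 \cos{\left(y \right)}}{2} identically.
Matching coefficients of the independent functions:
  [\sin{\left(y \right)}]:  - \frac{3 A}{2} = \frac{9}{2}
  [\cos{\left(y \right)}]:  - \frac{A}{2} = \frac{3}{2}
Solving: A = -3.
Check against the point condition:
  u(0, 0) = -3  ⟹  A = -3  ✓
Hence u(x, y) = - 3 \cos{\left(y \right)}.

Answer: u(x, y) = - 3 \cos{\left(y \right)}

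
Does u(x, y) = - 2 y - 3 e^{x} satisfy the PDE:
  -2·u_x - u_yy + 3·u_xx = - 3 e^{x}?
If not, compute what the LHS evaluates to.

Evaluate each term of the left-hand side for u = - 2 y - 3 e^{x}.
Derivatives:
  u_x = - 3 e^{x}
  u_yy = 0
  u_xx = - 3 e^{x}
Terms:
  -2·u_x = 6 e^{x}
  -u_yy = 0
  3·u_xx = - 9 e^{x}
Sum: LHS = - 3 e^{x}
This is exactly the given right-hand side, so u is a solution.

Answer: Yes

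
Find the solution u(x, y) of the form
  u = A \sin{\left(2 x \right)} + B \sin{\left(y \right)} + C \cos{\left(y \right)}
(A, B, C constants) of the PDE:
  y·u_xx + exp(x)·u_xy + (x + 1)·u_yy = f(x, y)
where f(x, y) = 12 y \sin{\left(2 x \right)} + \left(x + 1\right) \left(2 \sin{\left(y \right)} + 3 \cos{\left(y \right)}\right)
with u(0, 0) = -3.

Substitute the ansatz u = A \sin{\left(2 x \right)} + B \sin{\left(y \right)} + C \cos{\left(y \right)} into the left-hand side.
Derivatives of the ansatz:
  u_xx = - 4 A \sin{\left(2 x \right)}
  u_xy = 0
  u_yy = - B \sin{\left(y \right)} - C \cos{\left(y \right)}
Term by term:
  y·u_xx = - 4 A y \sin{\left(2 x \right)}
  exp(x)·u_xy = 0
  (x + 1)·u_yy = - B x \sin{\left(y \right)} - B \sin{\left(y \right)} - C x \cos{\left(y \right)} - C \cos{\left(y \right)}
So the left-hand side equals
  - 4 A y \sin{\left(2 x \right)} - B x \sin{\left(y \right)} - B \sin{\left(y \right)} - C x \cos{\left(y \right)} - C \cos{\left(y \right)}
This must equal f(x, y) identically; expanded, f = 2 x \sin{\left(y \right)} + 3 x \cos{\left(y \right)} + 12 y \sin{\left(2 x \right)} + 2 \sin{\left(y \right)} + 3 \cos{\left(y \right)}.
Matching coefficients of the independent functions:
  [x \sin{\left(y \right)}, \sin{\left(y \right)}]:  - B = 2
  [x \cos{\left(y \right)}, \cos{\left(y \right)}]:  - C = 3
  [y \sin{\left(2 x \right)}]:  - 4 A = 12
Solving: A = -3, B = -2, C = -3.
Check against the point condition:
  u(0, 0) = -3  ⟹  C = -3  ✓
Hence u(x, y) = - 3 \sin{\left(2 x \right)} - 2 \sin{\left(y \right)} - 3 \cos{\left(y \right)}.

Answer: u(x, y) = - 3 \sin{\left(2 x \right)} - 2 \sin{\left(y \right)} - 3 \cos{\left(y \right)}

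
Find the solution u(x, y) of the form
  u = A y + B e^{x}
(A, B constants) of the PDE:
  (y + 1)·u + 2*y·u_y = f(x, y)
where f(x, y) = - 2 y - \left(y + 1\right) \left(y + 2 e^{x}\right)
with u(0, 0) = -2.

Answer: u(x, y) = - y - 2 e^{x}

Derivation:
Substitute the ansatz u = A y + B e^{x} into the left-hand side.
Derivatives of the ansatz:
  u_y = A
Term by term:
  (y + 1)·u = A y^{2} + A y + B y e^{x} + B e^{x}
  2*y·u_y = 2 A y
So the left-hand side equals
  A y^{2} + 3 A y + B y e^{x} + B e^{x}
This must equal f(x, y) identically; expanded, f = - y^{2} - 2 y e^{x} - 3 y - 2 e^{x}.
Matching coefficients of the independent functions:
  [y]:  3 A = -3
  [y^{2}]:  A = -1
  [y e^{x}, e^{x}]:  B = -2
Solving: A = -1, B = -2.
Check against the point condition:
  u(0, 0) = -2  ⟹  B = -2  ✓
Hence u(x, y) = - y - 2 e^{x}.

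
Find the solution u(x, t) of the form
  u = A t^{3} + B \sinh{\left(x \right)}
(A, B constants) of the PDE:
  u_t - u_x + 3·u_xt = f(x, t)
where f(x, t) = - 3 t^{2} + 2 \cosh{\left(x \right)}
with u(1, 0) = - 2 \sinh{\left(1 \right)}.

Substitute the ansatz u = A t^{3} + B \sinh{\left(x \right)} into the left-hand side.
Derivatives of the ansatz:
  u_t = 3 A t^{2}
  u_x = B \cosh{\left(x \right)}
  u_xt = 0
Term by term:
  u_t = 3 A t^{2}
  -u_x = - B \cosh{\left(x \right)}
  3·u_xt = 0
So the left-hand side equals
  3 A t^{2} - B \cosh{\left(x \right)}
This must equal f(x, t) = - 3 t^{2} + 2 \cosh{\left(x \right)} identically.
Matching coefficients of the independent functions:
  [t^{2}]:  3 A = -3
  [\cosh{\left(x \right)}]:  - B = 2
Solving: A = -1, B = -2.
Check against the point condition:
  u(1, 0) = - 2 \sinh{\left(1 \right)}  ⟹  B \sinh{\left(1 \right)} = - 2 \sinh{\left(1 \right)}  ✓
Hence u(x, t) = - t^{3} - 2 \sinh{\left(x \right)}.

Answer: u(x, t) = - t^{3} - 2 \sinh{\left(x \right)}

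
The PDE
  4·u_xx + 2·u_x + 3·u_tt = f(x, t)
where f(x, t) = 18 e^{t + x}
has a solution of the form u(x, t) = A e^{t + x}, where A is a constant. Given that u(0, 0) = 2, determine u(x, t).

Substitute the ansatz u = A e^{t + x} into the left-hand side.
Derivatives of the ansatz:
  u_xx = A e^{t} e^{x}
  u_x = A e^{t} e^{x}
  u_tt = A e^{t} e^{x}
Term by term:
  4·u_xx = 4 A e^{t} e^{x}
  2·u_x = 2 A e^{t} e^{x}
  3·u_tt = 3 A e^{t} e^{x}
So the left-hand side equals
  9 A e^{t} e^{x}
This must equal f(x, t) identically; expanded, f = 18 e^{t} e^{x}.
Matching coefficients of the independent functions:
  [e^{t} e^{x}]:  9 A = 18
Solving: A = 2.
Check against the point condition:
  u(0, 0) = 2  ⟹  A = 2  ✓
Hence u(x, t) = 2 e^{t + x}.

Answer: u(x, t) = 2 e^{t + x}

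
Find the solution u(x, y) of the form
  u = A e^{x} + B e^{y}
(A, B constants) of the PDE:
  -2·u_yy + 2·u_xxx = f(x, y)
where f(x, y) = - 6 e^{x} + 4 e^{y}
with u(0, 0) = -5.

Substitute the ansatz u = A e^{x} + B e^{y} into the left-hand side.
Derivatives of the ansatz:
  u_yy = B e^{y}
  u_xxx = A e^{x}
Term by term:
  -2·u_yy = - 2 B e^{y}
  2·u_xxx = 2 A e^{x}
So the left-hand side equals
  2 A e^{x} - 2 B e^{y}
This must equal f(x, y) = - 6 e^{x} + 4 e^{y} identically.
Matching coefficients of the independent functions:
  [e^{x}]:  2 A = -6
  [e^{y}]:  - 2 B = 4
Solving: A = -3, B = -2.
Check against the point condition:
  u(0, 0) = -5  ⟹  A + B = -5  ✓
Hence u(x, y) = - 3 e^{x} - 2 e^{y}.

Answer: u(x, y) = - 3 e^{x} - 2 e^{y}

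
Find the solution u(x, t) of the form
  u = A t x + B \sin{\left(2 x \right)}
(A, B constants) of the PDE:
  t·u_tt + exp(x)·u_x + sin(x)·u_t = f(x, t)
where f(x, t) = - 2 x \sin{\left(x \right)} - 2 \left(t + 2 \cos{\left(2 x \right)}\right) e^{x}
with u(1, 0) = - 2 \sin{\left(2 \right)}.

Substitute the ansatz u = A t x + B \sin{\left(2 x \right)} into the left-hand side.
Derivatives of the ansatz:
  u_tt = 0
  u_x = A t + 2 B \cos{\left(2 x \right)}
  u_t = A x
Term by term:
  t·u_tt = 0
  exp(x)·u_x = A t e^{x} + 2 B e^{x} \cos{\left(2 x \right)}
  sin(x)·u_t = A x \sin{\left(x \right)}
So the left-hand side equals
  A t e^{x} + A x \sin{\left(x \right)} + 2 B e^{x} \cos{\left(2 x \right)}
This must equal f(x, t) identically; expanded, f = - 2 t e^{x} - 2 x \sin{\left(x \right)} - 4 e^{x} \cos{\left(2 x \right)}.
Matching coefficients of the independent functions:
  [t e^{x}, x \sin{\left(x \right)}]:  A = -2
  [e^{x} \cos{\left(2 x \right)}]:  2 B = -4
Solving: A = -2, B = -2.
Check against the point condition:
  u(1, 0) = - 2 \sin{\left(2 \right)}  ⟹  B \sin{\left(2 \right)} = - 2 \sin{\left(2 \right)}  ✓
Hence u(x, t) = - 2 t x - 2 \sin{\left(2 x \right)}.

Answer: u(x, t) = - 2 t x - 2 \sin{\left(2 x \right)}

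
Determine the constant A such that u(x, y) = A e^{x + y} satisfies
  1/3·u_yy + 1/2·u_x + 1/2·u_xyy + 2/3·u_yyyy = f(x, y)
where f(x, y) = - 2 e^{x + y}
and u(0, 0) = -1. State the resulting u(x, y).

Answer: u(x, y) = - e^{x + y}

Derivation:
Substitute the ansatz u = A e^{x + y} into the left-hand side.
Derivatives of the ansatz:
  u_yy = A e^{x} e^{y}
  u_x = A e^{x} e^{y}
  u_xyy = A e^{x} e^{y}
  u_yyyy = A e^{x} e^{y}
Term by term:
  1/3·u_yy = \frac{A e^{x} e^{y}}{3}
  1/2·u_x = \frac{A e^{x} e^{y}}{2}
  1/2·u_xyy = \frac{A e^{x} e^{y}}{2}
  2/3·u_yyyy = \frac{2 A e^{x} e^{y}}{3}
So the left-hand side equals
  2 A e^{x} e^{y}
This must equal f(x, y) identically; expanded, f = - 2 e^{x} e^{y}.
Matching coefficients of the independent functions:
  [e^{x} e^{y}]:  2 A = -2
Solving: A = -1.
Check against the point condition:
  u(0, 0) = -1  ⟹  A = -1  ✓
Hence u(x, y) = - e^{x + y}.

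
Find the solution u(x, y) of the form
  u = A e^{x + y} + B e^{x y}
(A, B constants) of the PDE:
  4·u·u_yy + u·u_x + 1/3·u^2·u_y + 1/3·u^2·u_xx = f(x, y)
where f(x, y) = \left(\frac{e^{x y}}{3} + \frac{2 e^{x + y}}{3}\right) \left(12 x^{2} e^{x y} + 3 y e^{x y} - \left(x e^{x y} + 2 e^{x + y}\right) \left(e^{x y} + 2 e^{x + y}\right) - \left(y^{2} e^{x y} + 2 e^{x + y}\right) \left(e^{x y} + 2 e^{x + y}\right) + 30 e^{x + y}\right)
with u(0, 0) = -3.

Substitute the ansatz u = A e^{x + y} + B e^{x y} into the left-hand side.
Derivatives of the ansatz:
  u_yy = A e^{x} e^{y} + B x^{2} e^{x y}
  u_x = A e^{x} e^{y} + B y e^{x y}
  u_y = A e^{x} e^{y} + B x e^{x y}
  u_xx = A e^{x} e^{y} + B y^{2} e^{x y}
Term by term:
  4·u·u_yy = 4 A^{2} e^{2 x} e^{2 y} + 4 A B x^{2} e^{x} e^{y} e^{x y} + 4 A B e^{x} e^{y} e^{x y} + 4 B^{2} x^{2} e^{2 x y}
  u·u_x = A^{2} e^{2 x} e^{2 y} + A B y e^{x} e^{y} e^{x y} + A B e^{x} e^{y} e^{x y} + B^{2} y e^{2 x y}
  1/3·u^2·u_y = \frac{A^{3} e^{3 x} e^{3 y}}{3} + \frac{A^{2} B x e^{2 x} e^{2 y} e^{x y}}{3} + \frac{2 A^{2} B e^{2 x} e^{2 y} e^{x y}}{3} + \frac{2 A B^{2} x e^{x} e^{y} e^{2 x y}}{3} + \frac{A B^{2} e^{x} e^{y} e^{2 x y}}{3} + \frac{B^{3} x e^{3 x y}}{3}
  1/3·u^2·u_xx = \frac{A^{3} e^{3 x} e^{3 y}}{3} + \frac{A^{2} B y^{2} e^{2 x} e^{2 y} e^{x y}}{3} + \frac{2 A^{2} B e^{2 x} e^{2 y} e^{x y}}{3} + \frac{2 A B^{2} y^{2} e^{x} e^{y} e^{2 x y}}{3} + \frac{A B^{2} e^{x} e^{y} e^{2 x y}}{3} + \frac{B^{3} y^{2} e^{3 x y}}{3}
So the left-hand side equals
  \frac{2 A^{3} e^{3 x} e^{3 y}}{3} + \frac{A^{2} B x e^{2 x} e^{2 y} e^{x y}}{3} + \frac{A^{2} B y^{2} e^{2 x} e^{2 y} e^{x y}}{3} + \frac{4 A^{2} B e^{2 x} e^{2 y} e^{x y}}{3} + 5 A^{2} e^{2 x} e^{2 y} + \frac{2 A B^{2} x e^{x} e^{y} e^{2 x y}}{3} + \frac{2 A B^{2} y^{2} e^{x} e^{y} e^{2 x y}}{3} + \frac{2 A B^{2} e^{x} e^{y} e^{2 x y}}{3} + 4 A B x^{2} e^{x} e^{y} e^{x y} + A B y e^{x} e^{y} e^{x y} + 5 A B e^{x} e^{y} e^{x y} + \frac{B^{3} x e^{3 x y}}{3} + \frac{B^{3} y^{2} e^{3 x y}}{3} + 4 B^{2} x^{2} e^{2 x y} + B^{2} y e^{2 x y}
This must equal f(x, y) identically; expanded, f = 8 x^{2} e^{x} e^{y} e^{x y} + 4 x^{2} e^{2 x y} - \frac{4 x e^{2 x} e^{2 y} e^{x y}}{3} - \frac{4 x e^{x} e^{y} e^{2 x y}}{3} - \frac{x e^{3 x y}}{3} - \frac{4 y^{2} e^{2 x} e^{2 y} e^{x y}}{3} - \frac{4 y^{2} e^{x} e^{y} e^{2 x y}}{3} - \frac{y^{2} e^{3 x y}}{3} + 2 y e^{x} e^{y} e^{x y} + y e^{2 x y} - \frac{16 e^{3 x} e^{3 y}}{3} - \frac{16 e^{2 x} e^{2 y} e^{x y}}{3} + 20 e^{2 x} e^{2 y} - \frac{4 e^{x} e^{y} e^{2 x y}}{3} + 10 e^{x} e^{y} e^{x y}.
Matching coefficients of the independent functions:
(each divided by its leading coefficient; functions giving the same equation are listed together)
  [x e^{3 x y}, y^{2} e^{3 x y}]:  B^{3} + 1 = 0
  [x^{2} e^{2 x y}, y e^{2 x y}]:  B^{2} - 1 = 0
  [e^{2 x} e^{2 y}]:  A^{2} - 4 = 0
  [e^{3 x} e^{3 y}]:  A^{3} + 8 = 0
  [e^{x} e^{y} e^{x y}, x^{2} e^{x} e^{y} e^{x y}, y e^{x} e^{y} e^{x y}]:  A B - 2 = 0
  [e^{x} e^{y} e^{2 x y}, x e^{x} e^{y} e^{2 x y}, y^{2} e^{x} e^{y} e^{2 x y}]:  A B^{2} + 2 = 0
  [e^{2 x} e^{2 y} e^{x y}, x e^{2 x} e^{2 y} e^{x y}, y^{2} e^{2 x} e^{2 y} e^{x y}]:  A^{2} B + 4 = 0
Solving: A = -2, B = -1.
Check against the point condition:
  u(0, 0) = -3  ⟹  A + B = -3  ✓
Hence u(x, y) = - e^{x y} - 2 e^{x + y}.

Answer: u(x, y) = - e^{x y} - 2 e^{x + y}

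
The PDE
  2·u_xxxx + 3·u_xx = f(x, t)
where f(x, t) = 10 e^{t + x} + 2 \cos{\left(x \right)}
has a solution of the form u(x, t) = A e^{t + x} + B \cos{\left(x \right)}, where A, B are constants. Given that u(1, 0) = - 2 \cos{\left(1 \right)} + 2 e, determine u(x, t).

Substitute the ansatz u = A e^{t + x} + B \cos{\left(x \right)} into the left-hand side.
Derivatives of the ansatz:
  u_xxxx = A e^{t} e^{x} + B \cos{\left(x \right)}
  u_xx = A e^{t} e^{x} - B \cos{\left(x \right)}
Term by term:
  2·u_xxxx = 2 A e^{t} e^{x} + 2 B \cos{\left(x \right)}
  3·u_xx = 3 A e^{t} e^{x} - 3 B \cos{\left(x \right)}
So the left-hand side equals
  5 A e^{t} e^{x} - B \cos{\left(x \right)}
This must equal f(x, t) identically; expanded, f = 10 e^{t} e^{x} + 2 \cos{\left(x \right)}.
Matching coefficients of the independent functions:
  [e^{t} e^{x}]:  5 A = 10
  [\cos{\left(x \right)}]:  - B = 2
Solving: A = 2, B = -2.
Check against the point condition:
  u(1, 0) = - 2 \cos{\left(1 \right)} + 2 e  ⟹  e A + B \cos{\left(1 \right)} = - 2 \cos{\left(1 \right)} + 2 e  ✓
Hence u(x, t) = 2 e^{t + x} - 2 \cos{\left(x \right)}.

Answer: u(x, t) = 2 e^{t + x} - 2 \cos{\left(x \right)}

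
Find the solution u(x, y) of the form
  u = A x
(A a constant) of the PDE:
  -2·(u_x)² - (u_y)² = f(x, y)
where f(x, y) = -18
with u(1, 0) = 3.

Substitute the ansatz u = A x into the left-hand side.
Derivatives of the ansatz:
  u_x = A
  u_y = 0
Term by term:
  -2·(u_x)² = - 2 A^{2}
  -(u_y)² = 0
So the left-hand side equals
  - 2 A^{2}
This must equal f(x, y) = -18 identically.
Matching coefficients of the independent functions:
  [constant term]:  - 2 A^{2} = -18
These equations allow (A) = (-3) or (3).
Impose the point condition(s):
  u(1, 0) = 3  ⟹  A = 3
Only A = 3 satisfies everything.
Hence u(x, y) = 3 x.

Answer: u(x, y) = 3 x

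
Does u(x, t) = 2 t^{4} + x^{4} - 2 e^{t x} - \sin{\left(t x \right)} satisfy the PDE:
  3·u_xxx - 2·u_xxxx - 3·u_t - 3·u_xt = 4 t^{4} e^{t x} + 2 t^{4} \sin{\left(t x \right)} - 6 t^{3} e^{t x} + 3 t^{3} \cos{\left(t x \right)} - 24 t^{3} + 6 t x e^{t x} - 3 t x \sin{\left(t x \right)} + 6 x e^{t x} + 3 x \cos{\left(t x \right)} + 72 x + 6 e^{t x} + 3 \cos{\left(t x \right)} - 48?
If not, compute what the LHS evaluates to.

Evaluate each term of the left-hand side for u = 2 t^{4} + x^{4} - 2 e^{t x} - \sin{\left(t x \right)}.
Derivatives:
  u_xxx = - 2 t^{3} e^{t x} + t^{3} \cos{\left(t x \right)} + 24 x
  u_xxxx = - 2 t^{4} e^{t x} - t^{4} \sin{\left(t x \right)} + 24
  u_t = 8 t^{3} - 2 x e^{t x} - x \cos{\left(t x \right)}
  u_xt = - 2 t x e^{t x} + t x \sin{\left(t x \right)} - 2 e^{t x} - \cos{\left(t x \right)}
Terms:
  3·u_xxx = - 6 t^{3} e^{t x} + 3 t^{3} \cos{\left(t x \right)} + 72 x
  -2·u_xxxx = 4 t^{4} e^{t x} + 2 t^{4} \sin{\left(t x \right)} - 48
  -3·u_t = - 24 t^{3} + 6 x e^{t x} + 3 x \cos{\left(t x \right)}
  -3·u_xt = 6 t x e^{t x} - 3 t x \sin{\left(t x \right)} + 6 e^{t x} + 3 \cos{\left(t x \right)}
Sum: LHS = 4 t^{4} e^{t x} + 2 t^{4} \sin{\left(t x \right)} - 6 t^{3} e^{t x} + 3 t^{3} \cos{\left(t x \right)} - 24 t^{3} + 6 t x e^{t x} - 3 t x \sin{\left(t x \right)} + 6 x e^{t x} + 3 x \cos{\left(t x \right)} + 72 x + 6 e^{t x} + 3 \cos{\left(t x \right)} - 48
This is exactly the given right-hand side, so u is a solution.

Answer: Yes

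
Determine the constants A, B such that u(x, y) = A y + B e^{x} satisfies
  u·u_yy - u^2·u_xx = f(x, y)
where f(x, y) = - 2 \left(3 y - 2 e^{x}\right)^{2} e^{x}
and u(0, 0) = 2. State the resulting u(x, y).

Substitute the ansatz u = A y + B e^{x} into the left-hand side.
Derivatives of the ansatz:
  u_yy = 0
  u_xx = B e^{x}
Term by term:
  u·u_yy = 0
  -u^2·u_xx = - A^{2} B y^{2} e^{x} - 2 A B^{2} y e^{2 x} - B^{3} e^{3 x}
So the left-hand side equals
  - A^{2} B y^{2} e^{x} - 2 A B^{2} y e^{2 x} - B^{3} e^{3 x}
This must equal f(x, y) identically; expanded, f = - 18 y^{2} e^{x} + 24 y e^{2 x} - 8 e^{3 x}.
Matching coefficients of the independent functions:
  [y e^{2 x}]:  - 2 A B^{2} = 24
  [y^{2} e^{x}]:  - A^{2} B = -18
  [e^{3 x}]:  - B^{3} = -8
Solving: A = -3, B = 2.
Check against the point condition:
  u(0, 0) = 2  ⟹  B = 2  ✓
Hence u(x, y) = - 3 y + 2 e^{x}.

Answer: u(x, y) = - 3 y + 2 e^{x}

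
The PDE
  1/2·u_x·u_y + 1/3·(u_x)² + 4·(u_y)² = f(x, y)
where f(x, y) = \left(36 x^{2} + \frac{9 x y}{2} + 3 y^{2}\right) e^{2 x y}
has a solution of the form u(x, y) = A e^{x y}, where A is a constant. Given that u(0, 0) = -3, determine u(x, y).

Substitute the ansatz u = A e^{x y} into the left-hand side.
Derivatives of the ansatz:
  u_x = A y e^{x y}
  u_y = A x e^{x y}
Term by term:
  1/2·u_x·u_y = \frac{A^{2} x y e^{2 x y}}{2}
  1/3·(u_x)² = \frac{A^{2} y^{2} e^{2 x y}}{3}
  4·(u_y)² = 4 A^{2} x^{2} e^{2 x y}
So the left-hand side equals
  4 A^{2} x^{2} e^{2 x y} + \frac{A^{2} x y e^{2 x y}}{2} + \frac{A^{2} y^{2} e^{2 x y}}{3}
This must equal f(x, y) identically; expanded, f = 36 x^{2} e^{2 x y} + \frac{9 x y e^{2 x y}}{2} + 3 y^{2} e^{2 x y}.
Matching coefficients of the independent functions:
  [x^{2} e^{2 x y}]:  4 A^{2} = 36
  [y^{2} e^{2 x y}]:  \frac{A^{2}}{3} = 3
  [x y e^{2 x y}]:  \frac{A^{2}}{2} = \frac{9}{2}
These equations allow (A) = (-3) or (3).
Impose the point condition(s):
  u(0, 0) = -3  ⟹  A = -3
Only A = -3 satisfies everything.
Hence u(x, y) = - 3 e^{x y}.

Answer: u(x, y) = - 3 e^{x y}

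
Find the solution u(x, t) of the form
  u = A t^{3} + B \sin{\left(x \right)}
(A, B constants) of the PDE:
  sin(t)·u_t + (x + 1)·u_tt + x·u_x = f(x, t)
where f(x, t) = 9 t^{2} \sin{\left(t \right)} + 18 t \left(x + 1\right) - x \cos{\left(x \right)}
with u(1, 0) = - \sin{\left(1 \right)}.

Substitute the ansatz u = A t^{3} + B \sin{\left(x \right)} into the left-hand side.
Derivatives of the ansatz:
  u_t = 3 A t^{2}
  u_tt = 6 A t
  u_x = B \cos{\left(x \right)}
Term by term:
  sin(t)·u_t = 3 A t^{2} \sin{\left(t \right)}
  (x + 1)·u_tt = 6 A t x + 6 A t
  x·u_x = B x \cos{\left(x \right)}
So the left-hand side equals
  3 A t^{2} \sin{\left(t \right)} + 6 A t x + 6 A t + B x \cos{\left(x \right)}
This must equal f(x, t) identically; expanded, f = 9 t^{2} \sin{\left(t \right)} + 18 t x + 18 t - x \cos{\left(x \right)}.
Matching coefficients of the independent functions:
  [t, t x]:  6 A = 18
  [t^{2} \sin{\left(t \right)}]:  3 A = 9
  [x \cos{\left(x \right)}]:  B = -1
Solving: A = 3, B = -1.
Check against the point condition:
  u(1, 0) = - \sin{\left(1 \right)}  ⟹  B \sin{\left(1 \right)} = - \sin{\left(1 \right)}  ✓
Hence u(x, t) = 3 t^{3} - \sin{\left(x \right)}.

Answer: u(x, t) = 3 t^{3} - \sin{\left(x \right)}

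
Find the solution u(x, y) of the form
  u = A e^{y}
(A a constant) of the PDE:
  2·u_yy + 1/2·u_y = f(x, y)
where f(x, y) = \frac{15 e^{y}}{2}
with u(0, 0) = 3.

Substitute the ansatz u = A e^{y} into the left-hand side.
Derivatives of the ansatz:
  u_yy = A e^{y}
  u_y = A e^{y}
Term by term:
  2·u_yy = 2 A e^{y}
  1/2·u_y = \frac{A e^{y}}{2}
So the left-hand side equals
  \frac{5 A e^{y}}{2}
This must equal f(x, y) = \frac{15 e^{y}}{2} identically.
Matching coefficients of the independent functions:
  [e^{y}]:  \frac{5 A}{2} = \frac{15}{2}
Solving: A = 3.
Check against the point condition:
  u(0, 0) = 3  ⟹  A = 3  ✓
Hence u(x, y) = 3 e^{y}.

Answer: u(x, y) = 3 e^{y}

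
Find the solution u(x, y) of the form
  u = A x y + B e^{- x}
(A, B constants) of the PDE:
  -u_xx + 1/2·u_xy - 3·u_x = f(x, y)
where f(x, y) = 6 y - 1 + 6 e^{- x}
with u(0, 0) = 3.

Substitute the ansatz u = A x y + B e^{- x} into the left-hand side.
Derivatives of the ansatz:
  u_xx = B e^{- x}
  u_xy = A
  u_x = A y - B e^{- x}
Term by term:
  -u_xx = - B e^{- x}
  1/2·u_xy = \frac{A}{2}
  -3·u_x = - 3 A y + 3 B e^{- x}
So the left-hand side equals
  - 3 A y + \frac{A}{2} + 2 B e^{- x}
This must equal f(x, y) = 6 y - 1 + 6 e^{- x} identically.
Matching coefficients of the independent functions:
  [constant term]:  \frac{A}{2} = -1
  [y]:  - 3 A = 6
  [e^{- x}]:  2 B = 6
Solving: A = -2, B = 3.
Check against the point condition:
  u(0, 0) = 3  ⟹  B = 3  ✓
Hence u(x, y) = - 2 x y + 3 e^{- x}.

Answer: u(x, y) = - 2 x y + 3 e^{- x}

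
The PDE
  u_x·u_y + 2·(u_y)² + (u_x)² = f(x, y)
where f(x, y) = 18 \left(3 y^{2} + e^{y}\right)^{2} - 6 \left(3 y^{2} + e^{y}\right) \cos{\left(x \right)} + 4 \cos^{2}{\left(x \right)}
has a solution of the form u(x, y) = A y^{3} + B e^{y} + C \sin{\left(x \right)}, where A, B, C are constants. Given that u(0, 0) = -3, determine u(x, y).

Answer: u(x, y) = - 3 y^{3} - 3 e^{y} + 2 \sin{\left(x \right)}

Derivation:
Substitute the ansatz u = A y^{3} + B e^{y} + C \sin{\left(x \right)} into the left-hand side.
Derivatives of the ansatz:
  u_x = C \cos{\left(x \right)}
  u_y = 3 A y^{2} + B e^{y}
Term by term:
  u_x·u_y = 3 A C y^{2} \cos{\left(x \right)} + B C e^{y} \cos{\left(x \right)}
  2·(u_y)² = 18 A^{2} y^{4} + 12 A B y^{2} e^{y} + 2 B^{2} e^{2 y}
  (u_x)² = C^{2} \cos^{2}{\left(x \right)}
So the left-hand side equals
  18 A^{2} y^{4} + 12 A B y^{2} e^{y} + 3 A C y^{2} \cos{\left(x \right)} + 2 B^{2} e^{2 y} + B C e^{y} \cos{\left(x \right)} + C^{2} \cos^{2}{\left(x \right)}
This must equal f(x, y) identically; expanded, f = 162 y^{4} + 108 y^{2} e^{y} - 18 y^{2} \cos{\left(x \right)} + 18 e^{2 y} - 6 e^{y} \cos{\left(x \right)} + 4 \cos^{2}{\left(x \right)}.
Matching coefficients of the independent functions:
  [y^{4}]:  18 A^{2} = 162
  [y^{2} e^{y}]:  12 A B = 108
  [y^{2} \cos{\left(x \right)}]:  3 A C = -18
  [e^{y} \cos{\left(x \right)}]:  B C = -6
  [e^{2 y}]:  2 B^{2} = 18
  [\cos^{2}{\left(x \right)}]:  C^{2} = 4
These equations allow (A, B, C) = (-3, -3, 2) or (3, 3, -2).
Impose the point condition(s):
  u(0, 0) = -3  ⟹  B = -3
Only A = -3, B = -3, C = 2 satisfies everything.
Hence u(x, y) = - 3 y^{3} - 3 e^{y} + 2 \sin{\left(x \right)}.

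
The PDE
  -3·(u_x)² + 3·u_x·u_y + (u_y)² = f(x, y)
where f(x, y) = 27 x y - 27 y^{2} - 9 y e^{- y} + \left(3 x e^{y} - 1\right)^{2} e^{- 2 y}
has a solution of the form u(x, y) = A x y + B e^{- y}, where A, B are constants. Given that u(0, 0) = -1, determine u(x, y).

Substitute the ansatz u = A x y + B e^{- y} into the left-hand side.
Derivatives of the ansatz:
  u_x = A y
  u_y = A x - B e^{- y}
Term by term:
  -3·(u_x)² = - 3 A^{2} y^{2}
  3·u_x·u_y = 3 A^{2} x y - 3 A B y e^{- y}
  (u_y)² = A^{2} x^{2} - 2 A B x e^{- y} + B^{2} e^{- 2 y}
So the left-hand side equals
  A^{2} x^{2} + 3 A^{2} x y - 3 A^{2} y^{2} - 2 A B x e^{- y} - 3 A B y e^{- y} + B^{2} e^{- 2 y}
This must equal f(x, y) identically; expanded, f = 9 x^{2} + 27 x y - 6 x e^{- y} - 27 y^{2} - 9 y e^{- y} + e^{- 2 y}.
Matching coefficients of the independent functions:
  [x^{2}]:  A^{2} = 9
  [y^{2}]:  - 3 A^{2} = -27
  [x y]:  3 A^{2} = 27
  [x e^{- y}]:  - 2 A B = -6
  [y e^{- y}]:  - 3 A B = -9
  [e^{- 2 y}]:  B^{2} = 1
These equations allow (A, B) = (-3, -1) or (3, 1).
Impose the point condition(s):
  u(0, 0) = -1  ⟹  B = -1
Only A = -3, B = -1 satisfies everything.
Hence u(x, y) = - 3 x y - e^{- y}.

Answer: u(x, y) = - 3 x y - e^{- y}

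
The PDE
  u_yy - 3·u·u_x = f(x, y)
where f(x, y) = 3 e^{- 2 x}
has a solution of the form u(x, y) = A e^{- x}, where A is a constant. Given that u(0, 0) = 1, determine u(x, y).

Substitute the ansatz u = A e^{- x} into the left-hand side.
Derivatives of the ansatz:
  u_yy = 0
  u_x = - A e^{- x}
Term by term:
  u_yy = 0
  -3·u·u_x = 3 A^{2} e^{- 2 x}
So the left-hand side equals
  3 A^{2} e^{- 2 x}
This must equal f(x, y) = 3 e^{- 2 x} identically.
Matching coefficients of the independent functions:
  [e^{- 2 x}]:  3 A^{2} = 3
These equations allow (A) = (-1) or (1).
Impose the point condition(s):
  u(0, 0) = 1  ⟹  A = 1
Only A = 1 satisfies everything.
Hence u(x, y) = e^{- x}.

Answer: u(x, y) = e^{- x}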